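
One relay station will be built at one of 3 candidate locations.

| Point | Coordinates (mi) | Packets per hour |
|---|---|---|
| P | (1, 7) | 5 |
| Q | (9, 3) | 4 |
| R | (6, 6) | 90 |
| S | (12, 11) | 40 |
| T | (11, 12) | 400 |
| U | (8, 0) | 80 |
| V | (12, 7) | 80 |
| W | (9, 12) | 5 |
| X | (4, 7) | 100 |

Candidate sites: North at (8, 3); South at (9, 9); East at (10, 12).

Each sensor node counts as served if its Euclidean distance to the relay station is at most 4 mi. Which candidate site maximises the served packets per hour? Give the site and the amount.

South, covering 525

Coverage radius r = 4 mi; a point is covered iff (Δx)²+(Δy)² ≤ 4² = 16.
  North (8, 3): covers {Q, R, U} → 174
  South (9, 9): covers {S, T, V, W} → 525
  East (10, 12): covers {S, T, W} → 445
Maximum coverage at South: 525 packets per hour.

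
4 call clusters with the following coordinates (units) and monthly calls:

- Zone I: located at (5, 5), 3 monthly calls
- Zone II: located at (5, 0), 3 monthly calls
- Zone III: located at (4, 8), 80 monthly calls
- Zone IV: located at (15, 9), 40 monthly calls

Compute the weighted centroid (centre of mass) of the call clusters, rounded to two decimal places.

(7.54, 8.06)

The minimiser of Σwᵢ‖p−pᵢ‖² is the weighted centroid p* = (Σwᵢpᵢ)/(Σwᵢ).
Σwᵢ = 126.
Σwᵢxᵢ = 3·5 + 3·5 + 80·4 + 40·15 = 950.
Σwᵢyᵢ = 3·5 + 3·0 + 80·8 + 40·9 = 1015.
x* = 950/126 = 7.54, y* = 1015/126 = 8.06.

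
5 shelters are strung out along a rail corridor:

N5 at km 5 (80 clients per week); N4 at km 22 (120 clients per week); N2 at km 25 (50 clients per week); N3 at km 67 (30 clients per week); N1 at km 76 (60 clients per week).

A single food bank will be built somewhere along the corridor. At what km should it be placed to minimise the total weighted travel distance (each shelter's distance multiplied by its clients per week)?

For a sum of weighted absolute distances on a line, the optimum is the weighted median (not the mean). Total weight W = 340; half-weight = 170.
Sort by position and accumulate weight:
  km 5 (N5, w=80) → cum 80
  km 22 (N4, w=120) → cum 200  ≥ 170 → median here
  km 25 (N2, w=50) → cum 250
  km 67 (N3, w=30) → cum 280
  km 76 (N1, w=60) → cum 340
Optimal location: km 22.

x = 22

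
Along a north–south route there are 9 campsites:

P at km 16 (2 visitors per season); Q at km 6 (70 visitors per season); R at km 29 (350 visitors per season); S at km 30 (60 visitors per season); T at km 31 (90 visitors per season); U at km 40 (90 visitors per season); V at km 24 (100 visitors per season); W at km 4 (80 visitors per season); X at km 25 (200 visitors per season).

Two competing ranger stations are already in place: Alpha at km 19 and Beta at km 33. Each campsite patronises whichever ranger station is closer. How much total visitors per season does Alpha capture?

The indifferent point is the midpoint (19+33)/2 = 26; campsites left of it (closer to Alpha at 19) go to Alpha, those right go to Beta.
  W at 4 (w=80) → Alpha
  Q at 6 (w=70) → Alpha
  P at 16 (w=2) → Alpha
  V at 24 (w=100) → Alpha
  X at 25 (w=200) → Alpha
  R at 29 (w=350) → Beta
  S at 30 (w=60) → Beta
  T at 31 (w=90) → Beta
  U at 40 (w=90) → Beta
Alpha captures 452; Beta captures 590.

452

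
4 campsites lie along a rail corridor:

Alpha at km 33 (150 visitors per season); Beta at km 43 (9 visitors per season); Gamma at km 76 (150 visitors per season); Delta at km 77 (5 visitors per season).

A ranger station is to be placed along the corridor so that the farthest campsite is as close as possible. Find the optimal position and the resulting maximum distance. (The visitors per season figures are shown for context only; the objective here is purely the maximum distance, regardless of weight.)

location 55, max distance 22

The 1-center on a line is the midpoint of the two extreme points: leftmost at 33, rightmost at 77.
Optimal location = (33 + 77)/2 = 55; maximum distance = (77 − 33)/2 = 22.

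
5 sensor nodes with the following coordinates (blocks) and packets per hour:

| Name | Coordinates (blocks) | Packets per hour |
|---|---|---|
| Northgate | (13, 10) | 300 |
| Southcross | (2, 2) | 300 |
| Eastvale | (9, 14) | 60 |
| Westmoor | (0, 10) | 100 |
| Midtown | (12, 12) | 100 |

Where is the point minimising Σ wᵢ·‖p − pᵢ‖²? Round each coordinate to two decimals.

The minimiser of Σwᵢ‖p−pᵢ‖² is the weighted centroid p* = (Σwᵢpᵢ)/(Σwᵢ).
Σwᵢ = 860.
Σwᵢxᵢ = 300·13 + 300·2 + 60·9 + 100·0 + 100·12 = 6240.
Σwᵢyᵢ = 300·10 + 300·2 + 60·14 + 100·10 + 100·12 = 6640.
x* = 6240/860 = 7.26, y* = 6640/860 = 7.72.

(7.26, 7.72)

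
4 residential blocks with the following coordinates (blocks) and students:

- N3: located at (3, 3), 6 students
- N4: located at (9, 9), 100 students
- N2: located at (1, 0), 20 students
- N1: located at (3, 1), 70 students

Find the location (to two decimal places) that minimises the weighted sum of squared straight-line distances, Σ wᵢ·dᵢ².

(5.86, 5.04)

The minimiser of Σwᵢ‖p−pᵢ‖² is the weighted centroid p* = (Σwᵢpᵢ)/(Σwᵢ).
Σwᵢ = 196.
Σwᵢxᵢ = 6·3 + 100·9 + 20·1 + 70·3 = 1148.
Σwᵢyᵢ = 6·3 + 100·9 + 20·0 + 70·1 = 988.
x* = 1148/196 = 5.86, y* = 988/196 = 5.04.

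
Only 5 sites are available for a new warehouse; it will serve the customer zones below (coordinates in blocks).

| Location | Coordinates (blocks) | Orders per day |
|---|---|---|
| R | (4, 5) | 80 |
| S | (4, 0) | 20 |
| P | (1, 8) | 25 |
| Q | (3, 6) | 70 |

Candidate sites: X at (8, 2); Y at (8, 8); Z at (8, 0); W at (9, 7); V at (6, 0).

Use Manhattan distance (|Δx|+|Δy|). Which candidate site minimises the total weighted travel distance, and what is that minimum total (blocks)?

Y, total 1465 blocks

Total weighted distance at each candidate:
  X (8, 2): total = 1635
  Y (8, 8): total = 1465
  Z (8, 0): total = 1945
  W (9, 7): total = 1515
  V (6, 0): total = 1555
Minimum is at Y with total 1465 blocks.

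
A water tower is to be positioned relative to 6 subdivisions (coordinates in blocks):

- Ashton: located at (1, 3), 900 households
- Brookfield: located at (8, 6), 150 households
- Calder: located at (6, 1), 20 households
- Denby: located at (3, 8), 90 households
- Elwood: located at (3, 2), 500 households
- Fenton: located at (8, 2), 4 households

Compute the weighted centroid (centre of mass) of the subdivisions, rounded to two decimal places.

(2.42, 3.21)

The minimiser of Σwᵢ‖p−pᵢ‖² is the weighted centroid p* = (Σwᵢpᵢ)/(Σwᵢ).
Σwᵢ = 1664.
Σwᵢxᵢ = 900·1 + 150·8 + 20·6 + 90·3 + 500·3 + 4·8 = 4022.
Σwᵢyᵢ = 900·3 + 150·6 + 20·1 + 90·8 + 500·2 + 4·2 = 5348.
x* = 4022/1664 = 2.42, y* = 5348/1664 = 3.21.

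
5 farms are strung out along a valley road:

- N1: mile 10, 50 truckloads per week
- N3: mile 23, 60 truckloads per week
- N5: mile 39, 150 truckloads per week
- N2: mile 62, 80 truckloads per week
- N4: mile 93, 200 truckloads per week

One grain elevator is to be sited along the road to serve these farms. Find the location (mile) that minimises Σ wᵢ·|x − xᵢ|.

x = 62

For a sum of weighted absolute distances on a line, the optimum is the weighted median (not the mean). Total weight W = 540; half-weight = 270.
Sort by position and accumulate weight:
  mile 10 (N1, w=50) → cum 50
  mile 23 (N3, w=60) → cum 110
  mile 39 (N5, w=150) → cum 260
  mile 62 (N2, w=80) → cum 340  ≥ 270 → median here
  mile 93 (N4, w=200) → cum 540
Optimal location: mile 62.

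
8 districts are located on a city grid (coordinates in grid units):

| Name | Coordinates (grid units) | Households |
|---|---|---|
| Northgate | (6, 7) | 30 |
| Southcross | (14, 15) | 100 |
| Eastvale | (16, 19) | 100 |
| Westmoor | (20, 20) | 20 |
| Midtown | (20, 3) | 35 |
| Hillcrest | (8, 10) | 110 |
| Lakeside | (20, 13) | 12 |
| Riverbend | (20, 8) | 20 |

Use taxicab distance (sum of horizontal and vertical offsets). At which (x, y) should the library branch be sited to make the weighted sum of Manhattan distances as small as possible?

Manhattan distance separates: Σwᵢ(|x−xᵢ|+|y−yᵢ|) = Σwᵢ|x−xᵢ| + Σwᵢ|y−yᵢ|, so x and y are optimised independently as 1-D weighted medians.
Total weight W = 427; half = 213.5.
x-coordinate, sorted with cumulative weight:
  x=6 (Northgate, w=30) cum 30
  x=8 (Hillcrest, w=110) cum 140
  x=14 (Southcross, w=100) cum 240  ← median
  x=16 (Eastvale, w=100) cum 340
  x=20 (Westmoor, w=20) cum 360
  x=20 (Midtown, w=35) cum 395
  x=20 (Lakeside, w=12) cum 407
  x=20 (Riverbend, w=20) cum 427
⇒ x* = 14
y-coordinate, sorted with cumulative weight:
  y=3 (Midtown, w=35) cum 35
  y=7 (Northgate, w=30) cum 65
  y=8 (Riverbend, w=20) cum 85
  y=10 (Hillcrest, w=110) cum 195
  y=13 (Lakeside, w=12) cum 207
  y=15 (Southcross, w=100) cum 307  ← median
  y=19 (Eastvale, w=100) cum 407
  y=20 (Westmoor, w=20) cum 427
⇒ y* = 15

(14, 15)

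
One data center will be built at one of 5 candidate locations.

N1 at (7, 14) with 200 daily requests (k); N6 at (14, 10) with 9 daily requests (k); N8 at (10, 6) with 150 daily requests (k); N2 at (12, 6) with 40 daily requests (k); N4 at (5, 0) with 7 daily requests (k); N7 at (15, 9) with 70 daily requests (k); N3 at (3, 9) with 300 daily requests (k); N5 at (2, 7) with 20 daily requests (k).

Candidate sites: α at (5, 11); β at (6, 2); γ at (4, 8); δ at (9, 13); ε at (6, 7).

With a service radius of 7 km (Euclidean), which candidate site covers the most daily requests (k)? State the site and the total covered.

Coverage radius r = 7 km; a point is covered iff (Δx)²+(Δy)² ≤ 7² = 49.
  α (5, 11): covers {N1, N3, N5} → 520
  β (6, 2): covers {N8, N4, N5} → 177
  γ (4, 8): covers {N1, N8, N3, N5} → 670
  δ (9, 13): covers {N1, N6} → 209
  ε (6, 7): covers {N8, N2, N3, N5} → 510
Maximum coverage at γ: 670 daily requests (k).

γ, covering 670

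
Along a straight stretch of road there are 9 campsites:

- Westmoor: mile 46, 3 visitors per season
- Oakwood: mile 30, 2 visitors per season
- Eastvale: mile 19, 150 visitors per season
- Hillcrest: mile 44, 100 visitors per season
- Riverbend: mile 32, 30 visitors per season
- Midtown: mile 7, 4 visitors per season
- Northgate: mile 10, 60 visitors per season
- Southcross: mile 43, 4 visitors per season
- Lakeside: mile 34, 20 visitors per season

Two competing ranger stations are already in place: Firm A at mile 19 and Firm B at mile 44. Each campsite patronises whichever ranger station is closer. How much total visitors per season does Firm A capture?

216

The indifferent point is the midpoint (19+44)/2 = 31.5; campsites left of it (closer to Firm A at 19) go to Firm A, those right go to Firm B.
  Midtown at 7 (w=4) → Firm A
  Northgate at 10 (w=60) → Firm A
  Eastvale at 19 (w=150) → Firm A
  Oakwood at 30 (w=2) → Firm A
  Riverbend at 32 (w=30) → Firm B
  Lakeside at 34 (w=20) → Firm B
  Southcross at 43 (w=4) → Firm B
  Hillcrest at 44 (w=100) → Firm B
  Westmoor at 46 (w=3) → Firm B
Firm A captures 216; Firm B captures 157.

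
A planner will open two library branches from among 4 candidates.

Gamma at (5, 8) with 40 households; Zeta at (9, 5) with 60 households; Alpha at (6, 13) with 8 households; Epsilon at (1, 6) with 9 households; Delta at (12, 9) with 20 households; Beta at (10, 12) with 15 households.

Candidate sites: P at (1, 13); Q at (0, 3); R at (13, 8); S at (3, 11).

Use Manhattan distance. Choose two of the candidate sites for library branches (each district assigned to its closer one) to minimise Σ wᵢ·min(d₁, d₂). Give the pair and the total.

Evaluate every pair (each demand assigned to the nearer of the two):
  {R, S}: total = 868
  {P, R}: total = 988
  {Q, R}: total = 1017
  {Q, S}: total = 1276
  {P, S}: total = 1363
  {P, Q}: total = 1546
Best pair: {R, S} with total 868.

{R, S}, total 868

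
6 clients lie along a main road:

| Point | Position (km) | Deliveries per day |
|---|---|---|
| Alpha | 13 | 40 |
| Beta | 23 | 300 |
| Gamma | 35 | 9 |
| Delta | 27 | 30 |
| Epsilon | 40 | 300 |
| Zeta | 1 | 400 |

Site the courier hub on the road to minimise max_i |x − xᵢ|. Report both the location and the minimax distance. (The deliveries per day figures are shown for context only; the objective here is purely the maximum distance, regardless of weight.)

The 1-center on a line is the midpoint of the two extreme points: leftmost at 1, rightmost at 40.
Optimal location = (1 + 40)/2 = 20.5; maximum distance = (40 − 1)/2 = 19.5.

location 20.5, max distance 19.5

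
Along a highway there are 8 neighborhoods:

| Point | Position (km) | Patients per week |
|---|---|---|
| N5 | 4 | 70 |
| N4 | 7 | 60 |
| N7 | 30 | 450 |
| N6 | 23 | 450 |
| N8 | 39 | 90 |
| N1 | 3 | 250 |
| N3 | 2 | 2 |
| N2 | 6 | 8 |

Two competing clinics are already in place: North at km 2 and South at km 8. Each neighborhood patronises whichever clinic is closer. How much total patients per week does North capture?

322

The indifferent point is the midpoint (2+8)/2 = 5; neighborhoods left of it (closer to North at 2) go to North, those right go to South.
  N3 at 2 (w=2) → North
  N1 at 3 (w=250) → North
  N5 at 4 (w=70) → North
  N2 at 6 (w=8) → South
  N4 at 7 (w=60) → South
  N6 at 23 (w=450) → South
  N7 at 30 (w=450) → South
  N8 at 39 (w=90) → South
North captures 322; South captures 1058.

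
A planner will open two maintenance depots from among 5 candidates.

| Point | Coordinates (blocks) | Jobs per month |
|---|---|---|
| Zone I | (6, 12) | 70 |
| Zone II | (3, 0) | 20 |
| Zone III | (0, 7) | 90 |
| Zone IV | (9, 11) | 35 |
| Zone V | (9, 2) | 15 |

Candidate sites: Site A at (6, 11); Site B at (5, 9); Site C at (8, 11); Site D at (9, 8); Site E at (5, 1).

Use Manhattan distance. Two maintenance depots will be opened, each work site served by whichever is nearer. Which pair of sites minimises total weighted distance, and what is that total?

{Site A, Site B}, total 1190

Evaluate every pair (each demand assigned to the nearer of the two):
  {Site A, Site B}: total = 1190
  {Site A, Site E}: total = 1210
  {Site B, Site C}: total = 1245
  {Site B, Site E}: total = 1255
  {Site B, Site D}: total = 1325
  {Site C, Site E}: total = 1370
  {Site A, Site C}: total = 1435
  {Site A, Site D}: total = 1445
  {Site C, Site D}: total = 1515
  {Site D, Site E}: total = 1630
Best pair: {Site A, Site B} with total 1190.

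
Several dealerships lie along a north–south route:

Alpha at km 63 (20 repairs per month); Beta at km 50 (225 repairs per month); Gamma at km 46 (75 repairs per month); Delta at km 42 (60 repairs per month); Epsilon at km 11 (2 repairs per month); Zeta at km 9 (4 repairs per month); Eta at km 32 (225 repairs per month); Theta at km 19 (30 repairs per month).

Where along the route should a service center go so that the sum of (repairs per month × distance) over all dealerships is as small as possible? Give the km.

For a sum of weighted absolute distances on a line, the optimum is the weighted median (not the mean). Total weight W = 641; half-weight = 320.5.
Sort by position and accumulate weight:
  km 9 (Zeta, w=4) → cum 4
  km 11 (Epsilon, w=2) → cum 6
  km 19 (Theta, w=30) → cum 36
  km 32 (Eta, w=225) → cum 261
  km 42 (Delta, w=60) → cum 321  ≥ 320.5 → median here
  km 46 (Gamma, w=75) → cum 396
  km 50 (Beta, w=225) → cum 621
  km 63 (Alpha, w=20) → cum 641
Optimal location: km 42.

x = 42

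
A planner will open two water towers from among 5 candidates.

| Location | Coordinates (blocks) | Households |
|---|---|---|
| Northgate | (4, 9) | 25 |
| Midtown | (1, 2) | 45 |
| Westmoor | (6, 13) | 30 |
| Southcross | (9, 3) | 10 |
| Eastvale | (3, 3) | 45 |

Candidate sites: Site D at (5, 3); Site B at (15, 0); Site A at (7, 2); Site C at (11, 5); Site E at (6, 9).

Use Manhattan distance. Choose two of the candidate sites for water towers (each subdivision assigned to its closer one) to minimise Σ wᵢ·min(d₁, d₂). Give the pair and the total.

Evaluate every pair (each demand assigned to the nearer of the two):
  {Site D, Site E}: total = 525
  {Site A, Site E}: total = 695
  {Site D, Site A}: total = 850
  {Site D, Site B}: total = 860
  {Site D, Site C}: total = 860
  {Site B, Site A}: total = 1135
  {Site A, Site C}: total = 1135
  {Site C, Site E}: total = 1155
  {Site B, Site E}: total = 1205
  {Site B, Site C}: total = 1740
Best pair: {Site D, Site E} with total 525.

{Site D, Site E}, total 525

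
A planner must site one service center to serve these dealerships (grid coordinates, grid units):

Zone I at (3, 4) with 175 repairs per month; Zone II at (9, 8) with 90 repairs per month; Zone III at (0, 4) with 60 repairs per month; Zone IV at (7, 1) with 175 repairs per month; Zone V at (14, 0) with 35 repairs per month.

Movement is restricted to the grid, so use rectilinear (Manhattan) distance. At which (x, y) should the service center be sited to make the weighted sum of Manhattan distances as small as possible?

(7, 4)

Manhattan distance separates: Σwᵢ(|x−xᵢ|+|y−yᵢ|) = Σwᵢ|x−xᵢ| + Σwᵢ|y−yᵢ|, so x and y are optimised independently as 1-D weighted medians.
Total weight W = 535; half = 267.5.
x-coordinate, sorted with cumulative weight:
  x=0 (Zone III, w=60) cum 60
  x=3 (Zone I, w=175) cum 235
  x=7 (Zone IV, w=175) cum 410  ← median
  x=9 (Zone II, w=90) cum 500
  x=14 (Zone V, w=35) cum 535
⇒ x* = 7
y-coordinate, sorted with cumulative weight:
  y=0 (Zone V, w=35) cum 35
  y=1 (Zone IV, w=175) cum 210
  y=4 (Zone I, w=175) cum 385  ← median
  y=4 (Zone III, w=60) cum 445
  y=8 (Zone II, w=90) cum 535
⇒ y* = 4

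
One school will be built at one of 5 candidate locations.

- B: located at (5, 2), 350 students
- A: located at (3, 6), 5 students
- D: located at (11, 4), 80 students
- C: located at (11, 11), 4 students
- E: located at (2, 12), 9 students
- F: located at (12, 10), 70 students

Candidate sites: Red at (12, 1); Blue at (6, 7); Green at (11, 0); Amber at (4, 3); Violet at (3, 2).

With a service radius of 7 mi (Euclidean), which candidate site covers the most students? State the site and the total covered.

Blue, covering 518

Coverage radius r = 7 mi; a point is covered iff (Δx)²+(Δy)² ≤ 7² = 49.
  Red (12, 1): covers {D} → 80
  Blue (6, 7): covers {B, A, D, C, E, F} → 518
  Green (11, 0): covers {B, D} → 430
  Amber (4, 3): covers {B, A} → 355
  Violet (3, 2): covers {B, A} → 355
Maximum coverage at Blue: 518 students.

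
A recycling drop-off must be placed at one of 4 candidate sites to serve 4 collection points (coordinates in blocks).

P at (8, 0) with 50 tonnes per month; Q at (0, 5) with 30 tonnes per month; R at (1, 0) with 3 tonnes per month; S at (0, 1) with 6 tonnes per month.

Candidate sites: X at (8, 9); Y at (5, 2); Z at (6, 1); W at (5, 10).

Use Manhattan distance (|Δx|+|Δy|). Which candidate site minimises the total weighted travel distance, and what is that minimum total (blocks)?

Total weighted distance at each candidate:
  X (8, 9): total = 954
  Y (5, 2): total = 544
  Z (6, 1): total = 504
  W (5, 10): total = 1076
Minimum is at Z with total 504 blocks.

Z, total 504 blocks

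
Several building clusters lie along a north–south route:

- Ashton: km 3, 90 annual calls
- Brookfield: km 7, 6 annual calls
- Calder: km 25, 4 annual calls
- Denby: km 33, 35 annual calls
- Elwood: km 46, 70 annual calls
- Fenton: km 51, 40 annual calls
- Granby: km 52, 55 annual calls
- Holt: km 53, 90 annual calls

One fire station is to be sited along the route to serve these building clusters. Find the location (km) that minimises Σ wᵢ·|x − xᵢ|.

x = 46

For a sum of weighted absolute distances on a line, the optimum is the weighted median (not the mean). Total weight W = 390; half-weight = 195.
Sort by position and accumulate weight:
  km 3 (Ashton, w=90) → cum 90
  km 7 (Brookfield, w=6) → cum 96
  km 25 (Calder, w=4) → cum 100
  km 33 (Denby, w=35) → cum 135
  km 46 (Elwood, w=70) → cum 205  ≥ 195 → median here
  km 51 (Fenton, w=40) → cum 245
  km 52 (Granby, w=55) → cum 300
  km 53 (Holt, w=90) → cum 390
Optimal location: km 46.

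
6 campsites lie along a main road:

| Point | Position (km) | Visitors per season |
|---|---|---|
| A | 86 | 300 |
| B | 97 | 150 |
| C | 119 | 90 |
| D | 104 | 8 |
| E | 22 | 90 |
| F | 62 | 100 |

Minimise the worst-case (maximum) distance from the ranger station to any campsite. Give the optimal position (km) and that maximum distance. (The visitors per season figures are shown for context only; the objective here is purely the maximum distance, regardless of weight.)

location 70.5, max distance 48.5

The 1-center on a line is the midpoint of the two extreme points: leftmost at 22, rightmost at 119.
Optimal location = (22 + 119)/2 = 70.5; maximum distance = (119 − 22)/2 = 48.5.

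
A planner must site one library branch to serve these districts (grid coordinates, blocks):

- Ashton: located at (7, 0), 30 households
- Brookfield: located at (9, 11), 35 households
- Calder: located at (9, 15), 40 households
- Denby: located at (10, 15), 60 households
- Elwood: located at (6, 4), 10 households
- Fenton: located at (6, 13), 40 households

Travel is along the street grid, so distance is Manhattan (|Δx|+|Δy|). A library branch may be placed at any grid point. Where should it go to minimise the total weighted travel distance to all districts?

(9, 13)

Manhattan distance separates: Σwᵢ(|x−xᵢ|+|y−yᵢ|) = Σwᵢ|x−xᵢ| + Σwᵢ|y−yᵢ|, so x and y are optimised independently as 1-D weighted medians.
Total weight W = 215; half = 107.5.
x-coordinate, sorted with cumulative weight:
  x=6 (Elwood, w=10) cum 10
  x=6 (Fenton, w=40) cum 50
  x=7 (Ashton, w=30) cum 80
  x=9 (Brookfield, w=35) cum 115  ← median
  x=9 (Calder, w=40) cum 155
  x=10 (Denby, w=60) cum 215
⇒ x* = 9
y-coordinate, sorted with cumulative weight:
  y=0 (Ashton, w=30) cum 30
  y=4 (Elwood, w=10) cum 40
  y=11 (Brookfield, w=35) cum 75
  y=13 (Fenton, w=40) cum 115  ← median
  y=15 (Calder, w=40) cum 155
  y=15 (Denby, w=60) cum 215
⇒ y* = 13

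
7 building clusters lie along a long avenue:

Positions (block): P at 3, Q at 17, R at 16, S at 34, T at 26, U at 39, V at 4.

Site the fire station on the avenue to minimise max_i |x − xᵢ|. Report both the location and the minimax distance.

The 1-center on a line is the midpoint of the two extreme points: leftmost at 3, rightmost at 39.
Optimal location = (3 + 39)/2 = 21; maximum distance = (39 − 3)/2 = 18.

location 21, max distance 18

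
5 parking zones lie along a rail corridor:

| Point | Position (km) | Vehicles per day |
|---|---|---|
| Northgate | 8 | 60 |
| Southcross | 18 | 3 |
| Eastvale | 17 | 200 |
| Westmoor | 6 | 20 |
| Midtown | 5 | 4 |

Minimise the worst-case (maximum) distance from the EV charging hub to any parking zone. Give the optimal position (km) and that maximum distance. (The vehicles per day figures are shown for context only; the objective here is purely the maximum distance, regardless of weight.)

location 11.5, max distance 6.5

The 1-center on a line is the midpoint of the two extreme points: leftmost at 5, rightmost at 18.
Optimal location = (5 + 18)/2 = 11.5; maximum distance = (18 − 5)/2 = 6.5.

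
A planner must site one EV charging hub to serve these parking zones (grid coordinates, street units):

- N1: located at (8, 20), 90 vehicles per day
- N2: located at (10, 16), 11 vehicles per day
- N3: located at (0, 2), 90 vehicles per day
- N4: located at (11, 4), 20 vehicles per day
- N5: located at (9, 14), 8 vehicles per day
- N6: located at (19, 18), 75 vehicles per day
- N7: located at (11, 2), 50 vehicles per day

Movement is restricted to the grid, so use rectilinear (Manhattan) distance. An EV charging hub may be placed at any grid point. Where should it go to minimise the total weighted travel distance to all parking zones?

(8, 16)

Manhattan distance separates: Σwᵢ(|x−xᵢ|+|y−yᵢ|) = Σwᵢ|x−xᵢ| + Σwᵢ|y−yᵢ|, so x and y are optimised independently as 1-D weighted medians.
Total weight W = 344; half = 172.
x-coordinate, sorted with cumulative weight:
  x=0 (N3, w=90) cum 90
  x=8 (N1, w=90) cum 180  ← median
  x=9 (N5, w=8) cum 188
  x=10 (N2, w=11) cum 199
  x=11 (N4, w=20) cum 219
  x=11 (N7, w=50) cum 269
  x=19 (N6, w=75) cum 344
⇒ x* = 8
y-coordinate, sorted with cumulative weight:
  y=2 (N3, w=90) cum 90
  y=2 (N7, w=50) cum 140
  y=4 (N4, w=20) cum 160
  y=14 (N5, w=8) cum 168
  y=16 (N2, w=11) cum 179  ← median
  y=18 (N6, w=75) cum 254
  y=20 (N1, w=90) cum 344
⇒ y* = 16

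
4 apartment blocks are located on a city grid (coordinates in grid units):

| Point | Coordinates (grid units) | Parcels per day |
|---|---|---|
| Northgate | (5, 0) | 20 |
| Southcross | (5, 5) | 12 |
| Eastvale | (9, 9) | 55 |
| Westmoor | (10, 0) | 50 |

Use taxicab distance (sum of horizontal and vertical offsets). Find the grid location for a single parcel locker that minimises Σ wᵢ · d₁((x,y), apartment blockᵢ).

Manhattan distance separates: Σwᵢ(|x−xᵢ|+|y−yᵢ|) = Σwᵢ|x−xᵢ| + Σwᵢ|y−yᵢ|, so x and y are optimised independently as 1-D weighted medians.
Total weight W = 137; half = 68.5.
x-coordinate, sorted with cumulative weight:
  x=5 (Northgate, w=20) cum 20
  x=5 (Southcross, w=12) cum 32
  x=9 (Eastvale, w=55) cum 87  ← median
  x=10 (Westmoor, w=50) cum 137
⇒ x* = 9
y-coordinate, sorted with cumulative weight:
  y=0 (Northgate, w=20) cum 20
  y=0 (Westmoor, w=50) cum 70  ← median
  y=5 (Southcross, w=12) cum 82
  y=9 (Eastvale, w=55) cum 137
⇒ y* = 0

(9, 0)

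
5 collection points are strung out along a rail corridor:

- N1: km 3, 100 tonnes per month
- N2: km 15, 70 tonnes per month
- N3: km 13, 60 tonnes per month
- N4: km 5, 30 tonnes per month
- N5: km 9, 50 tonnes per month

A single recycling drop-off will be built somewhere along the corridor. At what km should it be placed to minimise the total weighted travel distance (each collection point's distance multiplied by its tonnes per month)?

For a sum of weighted absolute distances on a line, the optimum is the weighted median (not the mean). Total weight W = 310; half-weight = 155.
Sort by position and accumulate weight:
  km 3 (N1, w=100) → cum 100
  km 5 (N4, w=30) → cum 130
  km 9 (N5, w=50) → cum 180  ≥ 155 → median here
  km 13 (N3, w=60) → cum 240
  km 15 (N2, w=70) → cum 310
Optimal location: km 9.

x = 9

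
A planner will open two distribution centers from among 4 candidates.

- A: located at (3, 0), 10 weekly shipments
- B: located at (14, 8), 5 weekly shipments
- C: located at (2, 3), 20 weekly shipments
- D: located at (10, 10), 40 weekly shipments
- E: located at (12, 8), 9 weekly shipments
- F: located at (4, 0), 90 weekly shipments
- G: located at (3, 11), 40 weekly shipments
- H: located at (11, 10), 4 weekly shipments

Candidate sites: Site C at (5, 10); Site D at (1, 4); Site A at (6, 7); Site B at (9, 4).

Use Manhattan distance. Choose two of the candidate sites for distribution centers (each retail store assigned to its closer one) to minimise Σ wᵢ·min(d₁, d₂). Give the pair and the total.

Evaluate every pair (each demand assigned to the nearer of the two):
  {Site C, Site D}: total = 1210
  {Site D, Site A}: total = 1430
  {Site D, Site B}: total = 1510
  {Site C, Site A}: total = 1522
  {Site C, Site B}: total = 1522
  {Site A, Site B}: total = 1770
Best pair: {Site C, Site D} with total 1210.

{Site C, Site D}, total 1210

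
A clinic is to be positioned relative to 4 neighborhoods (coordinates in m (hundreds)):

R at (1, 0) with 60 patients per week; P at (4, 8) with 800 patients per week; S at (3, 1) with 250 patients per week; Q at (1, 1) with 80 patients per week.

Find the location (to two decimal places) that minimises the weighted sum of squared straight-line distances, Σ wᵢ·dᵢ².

(3.44, 5.66)

The minimiser of Σwᵢ‖p−pᵢ‖² is the weighted centroid p* = (Σwᵢpᵢ)/(Σwᵢ).
Σwᵢ = 1190.
Σwᵢxᵢ = 60·1 + 800·4 + 250·3 + 80·1 = 4090.
Σwᵢyᵢ = 60·0 + 800·8 + 250·1 + 80·1 = 6730.
x* = 4090/1190 = 3.44, y* = 6730/1190 = 5.66.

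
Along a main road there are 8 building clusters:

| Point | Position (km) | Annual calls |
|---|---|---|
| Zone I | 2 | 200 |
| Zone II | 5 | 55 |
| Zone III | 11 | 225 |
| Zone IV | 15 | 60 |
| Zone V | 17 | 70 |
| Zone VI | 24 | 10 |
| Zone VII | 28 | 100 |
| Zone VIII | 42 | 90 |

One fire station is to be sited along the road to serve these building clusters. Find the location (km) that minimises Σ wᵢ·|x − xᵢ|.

x = 11

For a sum of weighted absolute distances on a line, the optimum is the weighted median (not the mean). Total weight W = 810; half-weight = 405.
Sort by position and accumulate weight:
  km 2 (Zone I, w=200) → cum 200
  km 5 (Zone II, w=55) → cum 255
  km 11 (Zone III, w=225) → cum 480  ≥ 405 → median here
  km 15 (Zone IV, w=60) → cum 540
  km 17 (Zone V, w=70) → cum 610
  km 24 (Zone VI, w=10) → cum 620
  km 28 (Zone VII, w=100) → cum 720
  km 42 (Zone VIII, w=90) → cum 810
Optimal location: km 11.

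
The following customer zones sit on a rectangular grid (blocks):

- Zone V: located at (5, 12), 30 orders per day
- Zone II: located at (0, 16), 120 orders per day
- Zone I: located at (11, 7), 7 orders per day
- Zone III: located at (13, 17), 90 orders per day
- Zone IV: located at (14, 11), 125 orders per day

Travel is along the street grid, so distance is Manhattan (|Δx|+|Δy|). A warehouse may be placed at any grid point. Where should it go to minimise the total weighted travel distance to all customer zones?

Manhattan distance separates: Σwᵢ(|x−xᵢ|+|y−yᵢ|) = Σwᵢ|x−xᵢ| + Σwᵢ|y−yᵢ|, so x and y are optimised independently as 1-D weighted medians.
Total weight W = 372; half = 186.
x-coordinate, sorted with cumulative weight:
  x=0 (Zone II, w=120) cum 120
  x=5 (Zone V, w=30) cum 150
  x=11 (Zone I, w=7) cum 157
  x=13 (Zone III, w=90) cum 247  ← median
  x=14 (Zone IV, w=125) cum 372
⇒ x* = 13
y-coordinate, sorted with cumulative weight:
  y=7 (Zone I, w=7) cum 7
  y=11 (Zone IV, w=125) cum 132
  y=12 (Zone V, w=30) cum 162
  y=16 (Zone II, w=120) cum 282  ← median
  y=17 (Zone III, w=90) cum 372
⇒ y* = 16

(13, 16)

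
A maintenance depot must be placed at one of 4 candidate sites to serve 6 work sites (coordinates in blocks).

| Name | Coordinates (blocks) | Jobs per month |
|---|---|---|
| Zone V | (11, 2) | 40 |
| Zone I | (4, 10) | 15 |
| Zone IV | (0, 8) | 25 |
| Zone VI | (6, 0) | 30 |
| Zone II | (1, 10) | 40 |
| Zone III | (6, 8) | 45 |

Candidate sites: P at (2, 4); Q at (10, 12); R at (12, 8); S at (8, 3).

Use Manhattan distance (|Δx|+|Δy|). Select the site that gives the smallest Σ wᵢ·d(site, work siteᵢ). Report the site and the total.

P, total 1590 blocks

Total weighted distance at each candidate:
  P (2, 4): total = 1590
  Q (10, 12): total = 2190
  R (12, 8): total = 1940
  S (8, 3): total = 1675
Minimum is at P with total 1590 blocks.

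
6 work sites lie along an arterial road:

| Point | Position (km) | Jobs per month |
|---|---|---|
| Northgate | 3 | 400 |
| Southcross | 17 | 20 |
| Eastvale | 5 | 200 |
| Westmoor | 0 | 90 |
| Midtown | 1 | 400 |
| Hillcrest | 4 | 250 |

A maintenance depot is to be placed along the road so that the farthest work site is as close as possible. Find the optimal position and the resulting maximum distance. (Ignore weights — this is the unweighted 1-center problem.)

location 8.5, max distance 8.5

The 1-center on a line is the midpoint of the two extreme points: leftmost at 0, rightmost at 17.
Optimal location = (0 + 17)/2 = 8.5; maximum distance = (17 − 0)/2 = 8.5.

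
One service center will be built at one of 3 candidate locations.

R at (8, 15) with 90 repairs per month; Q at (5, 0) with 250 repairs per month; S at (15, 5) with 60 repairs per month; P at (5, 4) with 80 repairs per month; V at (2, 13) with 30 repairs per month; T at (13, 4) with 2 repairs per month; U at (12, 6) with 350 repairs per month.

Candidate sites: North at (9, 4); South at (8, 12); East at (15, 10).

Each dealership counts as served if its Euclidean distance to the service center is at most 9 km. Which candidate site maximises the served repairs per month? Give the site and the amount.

North, covering 742

Coverage radius r = 9 km; a point is covered iff (Δx)²+(Δy)² ≤ 9² = 81.
  North (9, 4): covers {Q, S, P, T, U} → 742
  South (8, 12): covers {R, P, V, U} → 550
  East (15, 10): covers {R, S, T, U} → 502
Maximum coverage at North: 742 repairs per month.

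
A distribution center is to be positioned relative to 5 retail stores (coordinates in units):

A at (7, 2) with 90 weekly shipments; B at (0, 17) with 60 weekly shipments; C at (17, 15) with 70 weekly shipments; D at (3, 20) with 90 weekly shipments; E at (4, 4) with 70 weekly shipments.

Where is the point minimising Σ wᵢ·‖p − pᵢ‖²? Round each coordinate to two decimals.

(6.24, 11.39)

The minimiser of Σwᵢ‖p−pᵢ‖² is the weighted centroid p* = (Σwᵢpᵢ)/(Σwᵢ).
Σwᵢ = 380.
Σwᵢxᵢ = 90·7 + 60·0 + 70·17 + 90·3 + 70·4 = 2370.
Σwᵢyᵢ = 90·2 + 60·17 + 70·15 + 90·20 + 70·4 = 4330.
x* = 2370/380 = 6.24, y* = 4330/380 = 11.39.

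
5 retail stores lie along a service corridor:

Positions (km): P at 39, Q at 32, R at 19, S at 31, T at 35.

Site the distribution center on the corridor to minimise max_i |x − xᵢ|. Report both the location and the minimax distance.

The 1-center on a line is the midpoint of the two extreme points: leftmost at 19, rightmost at 39.
Optimal location = (19 + 39)/2 = 29; maximum distance = (39 − 19)/2 = 10.

location 29, max distance 10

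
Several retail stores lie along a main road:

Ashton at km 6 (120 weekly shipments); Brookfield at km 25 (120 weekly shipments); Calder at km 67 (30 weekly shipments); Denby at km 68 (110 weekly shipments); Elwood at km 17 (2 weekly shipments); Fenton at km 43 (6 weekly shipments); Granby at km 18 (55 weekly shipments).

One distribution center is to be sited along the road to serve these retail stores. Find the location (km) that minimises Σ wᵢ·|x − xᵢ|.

x = 25

For a sum of weighted absolute distances on a line, the optimum is the weighted median (not the mean). Total weight W = 443; half-weight = 221.5.
Sort by position and accumulate weight:
  km 6 (Ashton, w=120) → cum 120
  km 17 (Elwood, w=2) → cum 122
  km 18 (Granby, w=55) → cum 177
  km 25 (Brookfield, w=120) → cum 297  ≥ 221.5 → median here
  km 43 (Fenton, w=6) → cum 303
  km 67 (Calder, w=30) → cum 333
  km 68 (Denby, w=110) → cum 443
Optimal location: km 25.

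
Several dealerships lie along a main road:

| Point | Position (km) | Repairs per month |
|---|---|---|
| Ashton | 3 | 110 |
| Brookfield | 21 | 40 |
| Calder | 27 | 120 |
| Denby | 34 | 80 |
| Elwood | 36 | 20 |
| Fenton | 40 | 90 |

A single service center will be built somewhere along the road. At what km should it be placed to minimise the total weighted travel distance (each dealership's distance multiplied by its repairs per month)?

x = 27

For a sum of weighted absolute distances on a line, the optimum is the weighted median (not the mean). Total weight W = 460; half-weight = 230.
Sort by position and accumulate weight:
  km 3 (Ashton, w=110) → cum 110
  km 21 (Brookfield, w=40) → cum 150
  km 27 (Calder, w=120) → cum 270  ≥ 230 → median here
  km 34 (Denby, w=80) → cum 350
  km 36 (Elwood, w=20) → cum 370
  km 40 (Fenton, w=90) → cum 460
Optimal location: km 27.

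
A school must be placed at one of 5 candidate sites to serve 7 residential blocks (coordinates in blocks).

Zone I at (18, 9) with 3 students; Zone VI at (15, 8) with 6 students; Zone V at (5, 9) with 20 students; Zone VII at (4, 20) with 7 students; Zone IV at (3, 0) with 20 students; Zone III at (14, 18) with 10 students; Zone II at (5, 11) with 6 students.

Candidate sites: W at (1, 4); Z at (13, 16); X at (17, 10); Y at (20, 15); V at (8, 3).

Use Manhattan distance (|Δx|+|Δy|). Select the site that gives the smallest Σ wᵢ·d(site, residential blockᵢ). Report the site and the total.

Total weighted distance at each candidate:
  W (1, 4): total = 943
  Z (13, 16): total = 1115
  X (17, 10): total = 1119
  Y (20, 15): total = 1507
  V (8, 3): total = 883
Minimum is at V with total 883 blocks.

V, total 883 blocks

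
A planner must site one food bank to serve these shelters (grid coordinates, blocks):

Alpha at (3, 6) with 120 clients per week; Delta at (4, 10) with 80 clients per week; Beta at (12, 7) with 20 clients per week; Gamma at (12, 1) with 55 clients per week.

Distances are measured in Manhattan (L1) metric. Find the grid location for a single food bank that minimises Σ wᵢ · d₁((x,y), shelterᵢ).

Manhattan distance separates: Σwᵢ(|x−xᵢ|+|y−yᵢ|) = Σwᵢ|x−xᵢ| + Σwᵢ|y−yᵢ|, so x and y are optimised independently as 1-D weighted medians.
Total weight W = 275; half = 137.5.
x-coordinate, sorted with cumulative weight:
  x=3 (Alpha, w=120) cum 120
  x=4 (Delta, w=80) cum 200  ← median
  x=12 (Beta, w=20) cum 220
  x=12 (Gamma, w=55) cum 275
⇒ x* = 4
y-coordinate, sorted with cumulative weight:
  y=1 (Gamma, w=55) cum 55
  y=6 (Alpha, w=120) cum 175  ← median
  y=7 (Beta, w=20) cum 195
  y=10 (Delta, w=80) cum 275
⇒ y* = 6

(4, 6)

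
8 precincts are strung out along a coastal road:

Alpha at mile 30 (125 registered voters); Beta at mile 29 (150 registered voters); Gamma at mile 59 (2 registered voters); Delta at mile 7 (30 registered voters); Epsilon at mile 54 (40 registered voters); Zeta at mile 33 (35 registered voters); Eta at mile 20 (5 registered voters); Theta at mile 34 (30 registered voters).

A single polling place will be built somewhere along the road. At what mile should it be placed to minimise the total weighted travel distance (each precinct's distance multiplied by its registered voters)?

x = 30

For a sum of weighted absolute distances on a line, the optimum is the weighted median (not the mean). Total weight W = 417; half-weight = 208.5.
Sort by position and accumulate weight:
  mile 7 (Delta, w=30) → cum 30
  mile 20 (Eta, w=5) → cum 35
  mile 29 (Beta, w=150) → cum 185
  mile 30 (Alpha, w=125) → cum 310  ≥ 208.5 → median here
  mile 33 (Zeta, w=35) → cum 345
  mile 34 (Theta, w=30) → cum 375
  mile 54 (Epsilon, w=40) → cum 415
  mile 59 (Gamma, w=2) → cum 417
Optimal location: mile 30.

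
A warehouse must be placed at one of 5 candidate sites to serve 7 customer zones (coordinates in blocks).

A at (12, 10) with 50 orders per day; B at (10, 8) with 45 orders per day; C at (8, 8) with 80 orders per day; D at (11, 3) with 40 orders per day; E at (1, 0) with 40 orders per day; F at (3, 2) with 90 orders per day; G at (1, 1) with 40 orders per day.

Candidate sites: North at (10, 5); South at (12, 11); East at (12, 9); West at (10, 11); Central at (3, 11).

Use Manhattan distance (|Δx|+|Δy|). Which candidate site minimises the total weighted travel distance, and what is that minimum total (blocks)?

Total weighted distance at each candidate:
  North (10, 5): total = 2985
  South (12, 11): total = 4535
  East (12, 9): total = 3865
  West (10, 11): total = 4045
  Central (3, 11): total = 4040
Minimum is at North with total 2985 blocks.

North, total 2985 blocks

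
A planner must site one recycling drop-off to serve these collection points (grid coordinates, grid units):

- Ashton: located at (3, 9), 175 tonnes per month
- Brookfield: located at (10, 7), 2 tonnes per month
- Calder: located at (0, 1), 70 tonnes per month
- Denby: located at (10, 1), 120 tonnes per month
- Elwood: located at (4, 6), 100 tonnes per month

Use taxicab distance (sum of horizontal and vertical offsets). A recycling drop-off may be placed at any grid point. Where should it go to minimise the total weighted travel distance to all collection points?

Manhattan distance separates: Σwᵢ(|x−xᵢ|+|y−yᵢ|) = Σwᵢ|x−xᵢ| + Σwᵢ|y−yᵢ|, so x and y are optimised independently as 1-D weighted medians.
Total weight W = 467; half = 233.5.
x-coordinate, sorted with cumulative weight:
  x=0 (Calder, w=70) cum 70
  x=3 (Ashton, w=175) cum 245  ← median
  x=4 (Elwood, w=100) cum 345
  x=10 (Brookfield, w=2) cum 347
  x=10 (Denby, w=120) cum 467
⇒ x* = 3
y-coordinate, sorted with cumulative weight:
  y=1 (Calder, w=70) cum 70
  y=1 (Denby, w=120) cum 190
  y=6 (Elwood, w=100) cum 290  ← median
  y=7 (Brookfield, w=2) cum 292
  y=9 (Ashton, w=175) cum 467
⇒ y* = 6

(3, 6)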